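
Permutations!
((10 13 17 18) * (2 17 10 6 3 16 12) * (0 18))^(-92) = ((0 18 6 3 16 12 2 17)(10 13))^(-92) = (0 16)(2 6)(3 17)(12 18)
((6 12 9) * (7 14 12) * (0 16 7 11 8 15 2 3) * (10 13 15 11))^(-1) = ((0 16 7 14 12 9 6 10 13 15 2 3)(8 11))^(-1) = (0 3 2 15 13 10 6 9 12 14 7 16)(8 11)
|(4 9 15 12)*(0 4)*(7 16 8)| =15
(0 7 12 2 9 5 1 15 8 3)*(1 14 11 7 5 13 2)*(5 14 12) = (0 14 11 7 5 12 1 15 8 3)(2 9 13) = [14, 15, 9, 0, 4, 12, 6, 5, 3, 13, 10, 7, 1, 2, 11, 8]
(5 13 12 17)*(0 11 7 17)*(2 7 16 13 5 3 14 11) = (0 2 7 17 3 14 11 16 13 12) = [2, 1, 7, 14, 4, 5, 6, 17, 8, 9, 10, 16, 0, 12, 11, 15, 13, 3]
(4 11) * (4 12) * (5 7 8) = (4 11 12)(5 7 8) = [0, 1, 2, 3, 11, 7, 6, 8, 5, 9, 10, 12, 4]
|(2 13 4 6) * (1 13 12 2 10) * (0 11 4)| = 14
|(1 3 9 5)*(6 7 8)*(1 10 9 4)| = |(1 3 4)(5 10 9)(6 7 8)| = 3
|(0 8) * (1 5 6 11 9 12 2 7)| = 8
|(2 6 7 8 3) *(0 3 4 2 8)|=7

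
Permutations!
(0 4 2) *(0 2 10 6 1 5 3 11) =(0 4 10 6 1 5 3 11) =[4, 5, 2, 11, 10, 3, 1, 7, 8, 9, 6, 0]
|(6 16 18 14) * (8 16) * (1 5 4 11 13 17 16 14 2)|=9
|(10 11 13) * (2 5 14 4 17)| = |(2 5 14 4 17)(10 11 13)| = 15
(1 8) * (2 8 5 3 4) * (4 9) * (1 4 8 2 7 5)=(3 9 8 4 7 5)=[0, 1, 2, 9, 7, 3, 6, 5, 4, 8]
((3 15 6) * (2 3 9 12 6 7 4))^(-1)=(2 4 7 15 3)(6 12 9)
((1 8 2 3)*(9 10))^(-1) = (1 3 2 8)(9 10)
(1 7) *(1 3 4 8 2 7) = (2 7 3 4 8) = [0, 1, 7, 4, 8, 5, 6, 3, 2]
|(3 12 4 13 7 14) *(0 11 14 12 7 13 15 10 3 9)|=|(0 11 14 9)(3 7 12 4 15 10)|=12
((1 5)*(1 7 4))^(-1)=((1 5 7 4))^(-1)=(1 4 7 5)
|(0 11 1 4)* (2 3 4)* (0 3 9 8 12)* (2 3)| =9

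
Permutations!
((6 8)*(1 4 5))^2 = (8)(1 5 4)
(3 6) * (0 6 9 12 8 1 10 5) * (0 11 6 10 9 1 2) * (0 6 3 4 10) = (1 9 12 8 2 6 4 10 5 11 3) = [0, 9, 6, 1, 10, 11, 4, 7, 2, 12, 5, 3, 8]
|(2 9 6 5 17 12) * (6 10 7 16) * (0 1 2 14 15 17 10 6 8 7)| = 84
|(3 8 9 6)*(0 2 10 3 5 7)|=9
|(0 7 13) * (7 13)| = 2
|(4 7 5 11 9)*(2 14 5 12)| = |(2 14 5 11 9 4 7 12)| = 8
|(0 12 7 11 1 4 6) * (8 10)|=14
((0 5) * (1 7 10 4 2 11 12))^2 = ((0 5)(1 7 10 4 2 11 12))^2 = (1 10 2 12 7 4 11)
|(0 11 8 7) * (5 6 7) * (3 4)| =6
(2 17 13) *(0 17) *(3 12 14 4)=(0 17 13 2)(3 12 14 4)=[17, 1, 0, 12, 3, 5, 6, 7, 8, 9, 10, 11, 14, 2, 4, 15, 16, 13]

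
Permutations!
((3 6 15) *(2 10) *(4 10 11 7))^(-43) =(2 7 10 11 4)(3 15 6) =((2 11 7 4 10)(3 6 15))^(-43)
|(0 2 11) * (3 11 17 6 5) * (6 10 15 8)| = 10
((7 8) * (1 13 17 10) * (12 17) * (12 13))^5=((1 12 17 10)(7 8))^5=(1 12 17 10)(7 8)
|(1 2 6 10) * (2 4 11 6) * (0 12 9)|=15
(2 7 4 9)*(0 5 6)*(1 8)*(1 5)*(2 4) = (0 1 8 5 6)(2 7)(4 9) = [1, 8, 7, 3, 9, 6, 0, 2, 5, 4]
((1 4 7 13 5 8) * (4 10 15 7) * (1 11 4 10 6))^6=((1 6)(4 10 15 7 13 5 8 11))^6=(4 8 13 15)(5 7 10 11)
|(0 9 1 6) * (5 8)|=|(0 9 1 6)(5 8)|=4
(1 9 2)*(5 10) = (1 9 2)(5 10) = [0, 9, 1, 3, 4, 10, 6, 7, 8, 2, 5]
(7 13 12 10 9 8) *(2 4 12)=(2 4 12 10 9 8 7 13)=[0, 1, 4, 3, 12, 5, 6, 13, 7, 8, 9, 11, 10, 2]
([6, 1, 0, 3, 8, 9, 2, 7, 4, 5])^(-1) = [2, 1, 6, 3, 8, 9, 0, 7, 4, 5]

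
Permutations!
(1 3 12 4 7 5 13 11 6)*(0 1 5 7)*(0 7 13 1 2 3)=(0 2 3 12 4 7 13 11 6 5 1)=[2, 0, 3, 12, 7, 1, 5, 13, 8, 9, 10, 6, 4, 11]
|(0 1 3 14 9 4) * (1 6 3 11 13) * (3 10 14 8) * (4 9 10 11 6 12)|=|(0 12 4)(1 6 11 13)(3 8)(10 14)|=12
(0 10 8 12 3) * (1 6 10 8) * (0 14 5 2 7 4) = [8, 6, 7, 14, 0, 2, 10, 4, 12, 9, 1, 11, 3, 13, 5] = (0 8 12 3 14 5 2 7 4)(1 6 10)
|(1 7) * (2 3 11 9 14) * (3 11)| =4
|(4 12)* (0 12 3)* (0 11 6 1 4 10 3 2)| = 9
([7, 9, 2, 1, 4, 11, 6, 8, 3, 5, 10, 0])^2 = [8, 5, 2, 9, 4, 0, 6, 3, 1, 11, 10, 7]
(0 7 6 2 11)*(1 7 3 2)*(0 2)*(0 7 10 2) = [3, 10, 11, 7, 4, 5, 1, 6, 8, 9, 2, 0] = (0 3 7 6 1 10 2 11)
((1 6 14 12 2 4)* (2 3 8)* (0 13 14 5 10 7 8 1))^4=((0 13 14 12 3 1 6 5 10 7 8 2 4))^4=(0 3 10 4 12 5 2 14 6 8 13 1 7)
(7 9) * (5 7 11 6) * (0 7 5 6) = (0 7 9 11) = [7, 1, 2, 3, 4, 5, 6, 9, 8, 11, 10, 0]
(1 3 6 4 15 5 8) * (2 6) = (1 3 2 6 4 15 5 8) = [0, 3, 6, 2, 15, 8, 4, 7, 1, 9, 10, 11, 12, 13, 14, 5]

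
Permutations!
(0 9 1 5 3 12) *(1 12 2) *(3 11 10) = [9, 5, 1, 2, 4, 11, 6, 7, 8, 12, 3, 10, 0] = (0 9 12)(1 5 11 10 3 2)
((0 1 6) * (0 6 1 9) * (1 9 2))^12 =(9)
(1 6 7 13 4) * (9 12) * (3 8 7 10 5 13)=(1 6 10 5 13 4)(3 8 7)(9 12)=[0, 6, 2, 8, 1, 13, 10, 3, 7, 12, 5, 11, 9, 4]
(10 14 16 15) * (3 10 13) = (3 10 14 16 15 13) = [0, 1, 2, 10, 4, 5, 6, 7, 8, 9, 14, 11, 12, 3, 16, 13, 15]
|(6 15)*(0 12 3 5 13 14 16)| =|(0 12 3 5 13 14 16)(6 15)| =14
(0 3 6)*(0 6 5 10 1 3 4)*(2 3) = (0 4)(1 2 3 5 10) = [4, 2, 3, 5, 0, 10, 6, 7, 8, 9, 1]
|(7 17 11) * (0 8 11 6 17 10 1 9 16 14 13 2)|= |(0 8 11 7 10 1 9 16 14 13 2)(6 17)|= 22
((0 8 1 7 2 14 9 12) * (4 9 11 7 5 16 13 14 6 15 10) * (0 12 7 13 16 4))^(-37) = (16)(0 2 5 10 7 1 15 9 8 6 4)(11 14 13)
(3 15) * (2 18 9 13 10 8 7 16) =(2 18 9 13 10 8 7 16)(3 15) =[0, 1, 18, 15, 4, 5, 6, 16, 7, 13, 8, 11, 12, 10, 14, 3, 2, 17, 9]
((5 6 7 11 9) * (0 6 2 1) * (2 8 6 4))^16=(5 11 6)(7 8 9)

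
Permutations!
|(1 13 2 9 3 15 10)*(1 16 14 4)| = 10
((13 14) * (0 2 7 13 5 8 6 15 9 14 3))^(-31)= (0 3 13 7 2)(5 14 9 15 6 8)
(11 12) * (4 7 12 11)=(4 7 12)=[0, 1, 2, 3, 7, 5, 6, 12, 8, 9, 10, 11, 4]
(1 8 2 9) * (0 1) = (0 1 8 2 9) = [1, 8, 9, 3, 4, 5, 6, 7, 2, 0]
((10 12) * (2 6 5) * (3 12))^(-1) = (2 5 6)(3 10 12)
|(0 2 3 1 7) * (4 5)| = 10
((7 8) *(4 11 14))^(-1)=(4 14 11)(7 8)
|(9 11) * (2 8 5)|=|(2 8 5)(9 11)|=6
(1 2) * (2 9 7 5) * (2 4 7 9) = (9)(1 2)(4 7 5) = [0, 2, 1, 3, 7, 4, 6, 5, 8, 9]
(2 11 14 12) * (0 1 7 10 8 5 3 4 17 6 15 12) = (0 1 7 10 8 5 3 4 17 6 15 12 2 11 14) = [1, 7, 11, 4, 17, 3, 15, 10, 5, 9, 8, 14, 2, 13, 0, 12, 16, 6]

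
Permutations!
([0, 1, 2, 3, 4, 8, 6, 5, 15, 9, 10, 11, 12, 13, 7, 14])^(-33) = (5 15 7 8 14)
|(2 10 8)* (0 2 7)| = |(0 2 10 8 7)| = 5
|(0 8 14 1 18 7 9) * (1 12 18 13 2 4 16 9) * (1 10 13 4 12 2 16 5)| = |(0 8 14 2 12 18 7 10 13 16 9)(1 4 5)| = 33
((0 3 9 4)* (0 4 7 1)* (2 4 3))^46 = (0 9 2 7 4 1 3)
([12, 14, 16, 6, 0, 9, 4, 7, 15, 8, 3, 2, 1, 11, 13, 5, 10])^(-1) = [4, 12, 11, 10, 6, 15, 3, 7, 9, 5, 16, 13, 0, 14, 1, 8, 2]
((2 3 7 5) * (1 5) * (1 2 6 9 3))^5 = ((1 5 6 9 3 7 2))^5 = (1 7 9 5 2 3 6)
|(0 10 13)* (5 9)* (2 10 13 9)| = 4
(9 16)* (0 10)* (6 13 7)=(0 10)(6 13 7)(9 16)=[10, 1, 2, 3, 4, 5, 13, 6, 8, 16, 0, 11, 12, 7, 14, 15, 9]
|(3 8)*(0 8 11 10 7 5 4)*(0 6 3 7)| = 9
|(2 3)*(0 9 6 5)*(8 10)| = |(0 9 6 5)(2 3)(8 10)| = 4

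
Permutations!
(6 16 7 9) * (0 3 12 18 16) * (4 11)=(0 3 12 18 16 7 9 6)(4 11)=[3, 1, 2, 12, 11, 5, 0, 9, 8, 6, 10, 4, 18, 13, 14, 15, 7, 17, 16]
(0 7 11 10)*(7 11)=(0 11 10)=[11, 1, 2, 3, 4, 5, 6, 7, 8, 9, 0, 10]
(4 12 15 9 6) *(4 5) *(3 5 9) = (3 5 4 12 15)(6 9) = [0, 1, 2, 5, 12, 4, 9, 7, 8, 6, 10, 11, 15, 13, 14, 3]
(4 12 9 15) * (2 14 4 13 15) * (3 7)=[0, 1, 14, 7, 12, 5, 6, 3, 8, 2, 10, 11, 9, 15, 4, 13]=(2 14 4 12 9)(3 7)(13 15)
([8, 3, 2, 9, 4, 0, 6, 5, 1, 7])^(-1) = (0 5 7 9 3 1 8)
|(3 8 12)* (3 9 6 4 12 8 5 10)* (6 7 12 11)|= 3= |(3 5 10)(4 11 6)(7 12 9)|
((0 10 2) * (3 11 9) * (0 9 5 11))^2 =((0 10 2 9 3)(5 11))^2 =(11)(0 2 3 10 9)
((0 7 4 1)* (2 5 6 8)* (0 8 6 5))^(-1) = (0 2 8 1 4 7)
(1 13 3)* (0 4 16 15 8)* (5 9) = (0 4 16 15 8)(1 13 3)(5 9) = [4, 13, 2, 1, 16, 9, 6, 7, 0, 5, 10, 11, 12, 3, 14, 8, 15]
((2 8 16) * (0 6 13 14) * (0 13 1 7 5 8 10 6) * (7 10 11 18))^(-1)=(1 6 10)(2 16 8 5 7 18 11)(13 14)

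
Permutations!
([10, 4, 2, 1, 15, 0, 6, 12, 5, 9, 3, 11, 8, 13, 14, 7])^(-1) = (0 5 8 12 7 15 4 1 3 10)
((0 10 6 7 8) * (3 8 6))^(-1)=((0 10 3 8)(6 7))^(-1)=(0 8 3 10)(6 7)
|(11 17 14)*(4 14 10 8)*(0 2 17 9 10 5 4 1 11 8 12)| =12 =|(0 2 17 5 4 14 8 1 11 9 10 12)|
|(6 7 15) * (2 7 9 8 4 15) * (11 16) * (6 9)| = 4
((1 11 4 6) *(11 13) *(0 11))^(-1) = (0 13 1 6 4 11)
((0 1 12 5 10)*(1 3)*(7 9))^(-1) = (0 10 5 12 1 3)(7 9)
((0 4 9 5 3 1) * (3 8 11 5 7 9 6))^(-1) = ((0 4 6 3 1)(5 8 11)(7 9))^(-1) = (0 1 3 6 4)(5 11 8)(7 9)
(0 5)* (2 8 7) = (0 5)(2 8 7) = [5, 1, 8, 3, 4, 0, 6, 2, 7]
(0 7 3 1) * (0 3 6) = [7, 3, 2, 1, 4, 5, 0, 6] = (0 7 6)(1 3)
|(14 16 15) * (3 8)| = |(3 8)(14 16 15)| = 6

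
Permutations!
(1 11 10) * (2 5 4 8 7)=[0, 11, 5, 3, 8, 4, 6, 2, 7, 9, 1, 10]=(1 11 10)(2 5 4 8 7)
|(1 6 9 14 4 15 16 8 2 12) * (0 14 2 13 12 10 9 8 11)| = 30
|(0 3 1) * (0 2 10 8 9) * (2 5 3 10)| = 12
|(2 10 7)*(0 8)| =6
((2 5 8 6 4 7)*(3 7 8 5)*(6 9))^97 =(2 3 7)(4 8 9 6)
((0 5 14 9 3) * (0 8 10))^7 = ((0 5 14 9 3 8 10))^7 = (14)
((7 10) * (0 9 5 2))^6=(10)(0 5)(2 9)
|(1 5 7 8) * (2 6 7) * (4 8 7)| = 6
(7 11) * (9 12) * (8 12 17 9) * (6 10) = [0, 1, 2, 3, 4, 5, 10, 11, 12, 17, 6, 7, 8, 13, 14, 15, 16, 9] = (6 10)(7 11)(8 12)(9 17)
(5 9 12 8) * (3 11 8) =(3 11 8 5 9 12) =[0, 1, 2, 11, 4, 9, 6, 7, 5, 12, 10, 8, 3]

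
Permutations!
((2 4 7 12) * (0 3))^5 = ((0 3)(2 4 7 12))^5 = (0 3)(2 4 7 12)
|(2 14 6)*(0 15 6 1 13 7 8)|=|(0 15 6 2 14 1 13 7 8)|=9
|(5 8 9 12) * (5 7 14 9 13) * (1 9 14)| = 12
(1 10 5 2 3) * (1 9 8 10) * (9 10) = [0, 1, 3, 10, 4, 2, 6, 7, 9, 8, 5] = (2 3 10 5)(8 9)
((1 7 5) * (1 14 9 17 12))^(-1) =((1 7 5 14 9 17 12))^(-1) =(1 12 17 9 14 5 7)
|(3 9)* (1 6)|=|(1 6)(3 9)|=2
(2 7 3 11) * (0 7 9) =(0 7 3 11 2 9) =[7, 1, 9, 11, 4, 5, 6, 3, 8, 0, 10, 2]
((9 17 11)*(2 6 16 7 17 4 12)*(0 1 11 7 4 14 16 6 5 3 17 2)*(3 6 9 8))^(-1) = ((0 1 11 8 3 17 7 2 5 6 9 14 16 4 12))^(-1) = (0 12 4 16 14 9 6 5 2 7 17 3 8 11 1)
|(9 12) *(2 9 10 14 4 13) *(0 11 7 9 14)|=|(0 11 7 9 12 10)(2 14 4 13)|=12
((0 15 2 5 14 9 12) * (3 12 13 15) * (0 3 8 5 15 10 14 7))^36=(15)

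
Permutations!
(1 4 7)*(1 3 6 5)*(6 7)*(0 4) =(0 4 6 5 1)(3 7) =[4, 0, 2, 7, 6, 1, 5, 3]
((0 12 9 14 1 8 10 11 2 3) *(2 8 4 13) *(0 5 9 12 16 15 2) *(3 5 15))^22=(16)(8 10 11)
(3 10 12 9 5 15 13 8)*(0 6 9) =(0 6 9 5 15 13 8 3 10 12) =[6, 1, 2, 10, 4, 15, 9, 7, 3, 5, 12, 11, 0, 8, 14, 13]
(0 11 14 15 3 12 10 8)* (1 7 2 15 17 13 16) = [11, 7, 15, 12, 4, 5, 6, 2, 0, 9, 8, 14, 10, 16, 17, 3, 1, 13] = (0 11 14 17 13 16 1 7 2 15 3 12 10 8)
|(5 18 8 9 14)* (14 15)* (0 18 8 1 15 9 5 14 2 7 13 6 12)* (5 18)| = 11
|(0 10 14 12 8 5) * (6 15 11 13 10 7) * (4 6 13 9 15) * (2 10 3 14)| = 24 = |(0 7 13 3 14 12 8 5)(2 10)(4 6)(9 15 11)|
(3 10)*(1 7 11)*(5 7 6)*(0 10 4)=[10, 6, 2, 4, 0, 7, 5, 11, 8, 9, 3, 1]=(0 10 3 4)(1 6 5 7 11)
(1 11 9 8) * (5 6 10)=(1 11 9 8)(5 6 10)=[0, 11, 2, 3, 4, 6, 10, 7, 1, 8, 5, 9]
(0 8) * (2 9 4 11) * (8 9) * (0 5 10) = [9, 1, 8, 3, 11, 10, 6, 7, 5, 4, 0, 2] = (0 9 4 11 2 8 5 10)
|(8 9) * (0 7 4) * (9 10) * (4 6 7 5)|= |(0 5 4)(6 7)(8 10 9)|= 6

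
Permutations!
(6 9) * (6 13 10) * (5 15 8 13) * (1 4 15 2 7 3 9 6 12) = (1 4 15 8 13 10 12)(2 7 3 9 5) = [0, 4, 7, 9, 15, 2, 6, 3, 13, 5, 12, 11, 1, 10, 14, 8]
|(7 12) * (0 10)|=2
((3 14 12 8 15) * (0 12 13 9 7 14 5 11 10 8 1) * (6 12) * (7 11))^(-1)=((0 6 12 1)(3 5 7 14 13 9 11 10 8 15))^(-1)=(0 1 12 6)(3 15 8 10 11 9 13 14 7 5)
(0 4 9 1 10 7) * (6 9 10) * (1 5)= [4, 6, 2, 3, 10, 1, 9, 0, 8, 5, 7]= (0 4 10 7)(1 6 9 5)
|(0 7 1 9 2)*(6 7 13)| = |(0 13 6 7 1 9 2)| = 7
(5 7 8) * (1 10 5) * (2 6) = (1 10 5 7 8)(2 6) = [0, 10, 6, 3, 4, 7, 2, 8, 1, 9, 5]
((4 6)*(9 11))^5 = ((4 6)(9 11))^5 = (4 6)(9 11)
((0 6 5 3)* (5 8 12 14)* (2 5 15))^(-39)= ((0 6 8 12 14 15 2 5 3))^(-39)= (0 2 12)(3 15 8)(5 14 6)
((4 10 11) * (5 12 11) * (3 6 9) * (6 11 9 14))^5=(3 12 10 11 9 5 4)(6 14)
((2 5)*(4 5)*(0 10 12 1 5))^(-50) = (0 4 2 5 1 12 10)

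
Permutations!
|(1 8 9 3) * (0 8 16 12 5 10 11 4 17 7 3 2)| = 20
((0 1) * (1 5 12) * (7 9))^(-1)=((0 5 12 1)(7 9))^(-1)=(0 1 12 5)(7 9)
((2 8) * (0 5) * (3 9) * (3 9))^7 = (9)(0 5)(2 8)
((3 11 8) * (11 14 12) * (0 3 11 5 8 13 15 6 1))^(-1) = (0 1 6 15 13 11 8 5 12 14 3)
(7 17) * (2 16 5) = (2 16 5)(7 17) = [0, 1, 16, 3, 4, 2, 6, 17, 8, 9, 10, 11, 12, 13, 14, 15, 5, 7]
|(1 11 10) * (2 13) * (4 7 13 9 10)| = 8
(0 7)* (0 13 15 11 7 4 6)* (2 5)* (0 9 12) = (0 4 6 9 12)(2 5)(7 13 15 11) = [4, 1, 5, 3, 6, 2, 9, 13, 8, 12, 10, 7, 0, 15, 14, 11]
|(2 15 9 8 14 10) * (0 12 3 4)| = 12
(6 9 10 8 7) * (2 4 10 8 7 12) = (2 4 10 7 6 9 8 12) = [0, 1, 4, 3, 10, 5, 9, 6, 12, 8, 7, 11, 2]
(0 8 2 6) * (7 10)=[8, 1, 6, 3, 4, 5, 0, 10, 2, 9, 7]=(0 8 2 6)(7 10)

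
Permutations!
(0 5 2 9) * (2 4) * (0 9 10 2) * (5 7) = (0 7 5 4)(2 10) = [7, 1, 10, 3, 0, 4, 6, 5, 8, 9, 2]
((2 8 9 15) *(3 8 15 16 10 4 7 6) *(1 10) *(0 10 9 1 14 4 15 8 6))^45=((0 10 15 2 8 1 9 16 14 4 7)(3 6))^45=(0 10 15 2 8 1 9 16 14 4 7)(3 6)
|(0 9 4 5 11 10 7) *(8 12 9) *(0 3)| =10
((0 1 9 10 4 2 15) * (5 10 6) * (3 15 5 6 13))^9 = (0 13)(1 3)(2 5 10 4)(9 15)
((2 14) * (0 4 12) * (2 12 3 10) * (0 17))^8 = (17)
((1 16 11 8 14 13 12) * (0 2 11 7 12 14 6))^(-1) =(0 6 8 11 2)(1 12 7 16)(13 14)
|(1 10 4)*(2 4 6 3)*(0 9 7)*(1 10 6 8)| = 21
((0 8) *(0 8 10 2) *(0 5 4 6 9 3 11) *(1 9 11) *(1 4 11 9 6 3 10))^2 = (0 6 10 5)(1 9 2 11)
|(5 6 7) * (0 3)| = 6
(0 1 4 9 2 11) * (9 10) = [1, 4, 11, 3, 10, 5, 6, 7, 8, 2, 9, 0] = (0 1 4 10 9 2 11)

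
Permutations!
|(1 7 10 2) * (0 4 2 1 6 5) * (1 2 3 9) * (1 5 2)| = |(0 4 3 9 5)(1 7 10)(2 6)| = 30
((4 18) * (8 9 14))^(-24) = (18)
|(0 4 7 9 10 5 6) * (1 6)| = 8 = |(0 4 7 9 10 5 1 6)|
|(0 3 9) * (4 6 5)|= 3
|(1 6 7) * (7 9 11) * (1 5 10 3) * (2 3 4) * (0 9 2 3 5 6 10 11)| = 20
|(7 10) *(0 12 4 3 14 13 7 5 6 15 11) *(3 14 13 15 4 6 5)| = 28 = |(0 12 6 4 14 15 11)(3 13 7 10)|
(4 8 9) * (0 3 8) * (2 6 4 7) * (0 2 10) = (0 3 8 9 7 10)(2 6 4) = [3, 1, 6, 8, 2, 5, 4, 10, 9, 7, 0]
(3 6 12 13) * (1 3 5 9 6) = (1 3)(5 9 6 12 13) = [0, 3, 2, 1, 4, 9, 12, 7, 8, 6, 10, 11, 13, 5]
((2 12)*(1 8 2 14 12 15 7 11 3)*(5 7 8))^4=((1 5 7 11 3)(2 15 8)(12 14))^4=(1 3 11 7 5)(2 15 8)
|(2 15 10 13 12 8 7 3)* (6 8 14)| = |(2 15 10 13 12 14 6 8 7 3)| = 10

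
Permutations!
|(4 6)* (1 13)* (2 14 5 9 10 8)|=|(1 13)(2 14 5 9 10 8)(4 6)|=6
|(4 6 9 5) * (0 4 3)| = 6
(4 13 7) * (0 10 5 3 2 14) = (0 10 5 3 2 14)(4 13 7) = [10, 1, 14, 2, 13, 3, 6, 4, 8, 9, 5, 11, 12, 7, 0]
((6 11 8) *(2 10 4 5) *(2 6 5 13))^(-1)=((2 10 4 13)(5 6 11 8))^(-1)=(2 13 4 10)(5 8 11 6)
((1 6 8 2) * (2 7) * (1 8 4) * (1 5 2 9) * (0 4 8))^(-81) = ((0 4 5 2)(1 6 8 7 9))^(-81) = (0 2 5 4)(1 9 7 8 6)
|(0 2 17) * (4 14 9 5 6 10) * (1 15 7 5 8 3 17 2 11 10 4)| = |(0 11 10 1 15 7 5 6 4 14 9 8 3 17)| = 14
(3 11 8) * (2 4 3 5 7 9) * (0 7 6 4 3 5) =(0 7 9 2 3 11 8)(4 5 6) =[7, 1, 3, 11, 5, 6, 4, 9, 0, 2, 10, 8]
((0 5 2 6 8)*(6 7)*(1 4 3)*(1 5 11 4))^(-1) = (0 8 6 7 2 5 3 4 11)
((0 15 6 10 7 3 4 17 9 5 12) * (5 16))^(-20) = ((0 15 6 10 7 3 4 17 9 16 5 12))^(-20) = (0 7 9)(3 16 15)(4 5 6)(10 17 12)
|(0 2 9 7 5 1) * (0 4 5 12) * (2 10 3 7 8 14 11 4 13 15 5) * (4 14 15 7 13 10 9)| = 22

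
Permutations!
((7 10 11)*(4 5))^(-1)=((4 5)(7 10 11))^(-1)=(4 5)(7 11 10)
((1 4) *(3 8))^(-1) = (1 4)(3 8)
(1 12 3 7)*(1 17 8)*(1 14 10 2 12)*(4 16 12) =[0, 1, 4, 7, 16, 5, 6, 17, 14, 9, 2, 11, 3, 13, 10, 15, 12, 8] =(2 4 16 12 3 7 17 8 14 10)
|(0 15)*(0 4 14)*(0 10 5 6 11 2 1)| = 10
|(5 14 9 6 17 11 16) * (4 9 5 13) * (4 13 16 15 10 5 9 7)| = 8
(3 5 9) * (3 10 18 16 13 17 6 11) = [0, 1, 2, 5, 4, 9, 11, 7, 8, 10, 18, 3, 12, 17, 14, 15, 13, 6, 16] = (3 5 9 10 18 16 13 17 6 11)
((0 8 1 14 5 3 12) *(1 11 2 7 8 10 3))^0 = (14)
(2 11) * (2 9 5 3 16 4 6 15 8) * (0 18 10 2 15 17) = (0 18 10 2 11 9 5 3 16 4 6 17)(8 15) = [18, 1, 11, 16, 6, 3, 17, 7, 15, 5, 2, 9, 12, 13, 14, 8, 4, 0, 10]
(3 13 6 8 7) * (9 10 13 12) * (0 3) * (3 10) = (0 10 13 6 8 7)(3 12 9) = [10, 1, 2, 12, 4, 5, 8, 0, 7, 3, 13, 11, 9, 6]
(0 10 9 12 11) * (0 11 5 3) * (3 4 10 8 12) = [8, 1, 2, 0, 10, 4, 6, 7, 12, 3, 9, 11, 5] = (0 8 12 5 4 10 9 3)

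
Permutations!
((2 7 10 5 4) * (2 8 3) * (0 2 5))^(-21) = (0 10 7 2)(3 8 4 5)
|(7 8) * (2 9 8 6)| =|(2 9 8 7 6)| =5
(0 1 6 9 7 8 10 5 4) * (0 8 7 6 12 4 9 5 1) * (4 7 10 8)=(1 12 7 10)(5 9 6)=[0, 12, 2, 3, 4, 9, 5, 10, 8, 6, 1, 11, 7]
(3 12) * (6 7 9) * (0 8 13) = (0 8 13)(3 12)(6 7 9) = [8, 1, 2, 12, 4, 5, 7, 9, 13, 6, 10, 11, 3, 0]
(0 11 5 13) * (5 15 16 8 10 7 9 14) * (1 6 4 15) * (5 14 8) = (0 11 1 6 4 15 16 5 13)(7 9 8 10) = [11, 6, 2, 3, 15, 13, 4, 9, 10, 8, 7, 1, 12, 0, 14, 16, 5]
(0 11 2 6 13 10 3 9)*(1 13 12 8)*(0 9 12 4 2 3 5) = (0 11 3 12 8 1 13 10 5)(2 6 4) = [11, 13, 6, 12, 2, 0, 4, 7, 1, 9, 5, 3, 8, 10]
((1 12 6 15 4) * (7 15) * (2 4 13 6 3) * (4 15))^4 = (1 15 4 2 7 3 6 12 13)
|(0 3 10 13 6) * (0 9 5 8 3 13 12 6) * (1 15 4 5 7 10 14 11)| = 40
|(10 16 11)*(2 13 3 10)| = |(2 13 3 10 16 11)| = 6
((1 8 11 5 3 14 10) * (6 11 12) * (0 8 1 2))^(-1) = ((0 8 12 6 11 5 3 14 10 2))^(-1) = (0 2 10 14 3 5 11 6 12 8)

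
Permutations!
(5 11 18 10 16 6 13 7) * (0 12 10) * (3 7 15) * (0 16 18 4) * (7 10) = (0 12 7 5 11 4)(3 10 18 16 6 13 15) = [12, 1, 2, 10, 0, 11, 13, 5, 8, 9, 18, 4, 7, 15, 14, 3, 6, 17, 16]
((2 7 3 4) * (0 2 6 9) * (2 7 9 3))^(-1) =(0 9 2 7)(3 6 4)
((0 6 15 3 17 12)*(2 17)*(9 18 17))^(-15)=(0 3 18)(2 17 6)(9 12 15)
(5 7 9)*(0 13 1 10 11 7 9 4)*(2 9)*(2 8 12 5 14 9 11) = [13, 10, 11, 3, 0, 8, 6, 4, 12, 14, 2, 7, 5, 1, 9] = (0 13 1 10 2 11 7 4)(5 8 12)(9 14)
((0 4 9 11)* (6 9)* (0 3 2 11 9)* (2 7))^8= ((0 4 6)(2 11 3 7))^8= (11)(0 6 4)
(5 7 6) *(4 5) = [0, 1, 2, 3, 5, 7, 4, 6] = (4 5 7 6)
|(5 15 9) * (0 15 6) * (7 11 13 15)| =|(0 7 11 13 15 9 5 6)| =8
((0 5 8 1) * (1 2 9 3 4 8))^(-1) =((0 5 1)(2 9 3 4 8))^(-1) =(0 1 5)(2 8 4 3 9)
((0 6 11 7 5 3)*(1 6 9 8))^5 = (0 11 9 7 8 5 1 3 6)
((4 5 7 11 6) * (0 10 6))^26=(0 7 4 10 11 5 6)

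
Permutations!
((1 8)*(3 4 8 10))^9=((1 10 3 4 8))^9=(1 8 4 3 10)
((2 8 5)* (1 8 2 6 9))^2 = ((1 8 5 6 9))^2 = (1 5 9 8 6)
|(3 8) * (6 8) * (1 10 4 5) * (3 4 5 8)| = 6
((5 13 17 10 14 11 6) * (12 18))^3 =(5 10 6 17 11 13 14)(12 18)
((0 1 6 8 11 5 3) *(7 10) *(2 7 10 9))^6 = ((0 1 6 8 11 5 3)(2 7 9))^6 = (0 3 5 11 8 6 1)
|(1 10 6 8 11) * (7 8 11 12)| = |(1 10 6 11)(7 8 12)| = 12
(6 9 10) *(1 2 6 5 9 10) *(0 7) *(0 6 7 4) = (0 4)(1 2 7 6 10 5 9) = [4, 2, 7, 3, 0, 9, 10, 6, 8, 1, 5]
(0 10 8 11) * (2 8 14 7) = (0 10 14 7 2 8 11) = [10, 1, 8, 3, 4, 5, 6, 2, 11, 9, 14, 0, 12, 13, 7]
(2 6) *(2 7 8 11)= [0, 1, 6, 3, 4, 5, 7, 8, 11, 9, 10, 2]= (2 6 7 8 11)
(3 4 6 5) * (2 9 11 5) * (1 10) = (1 10)(2 9 11 5 3 4 6) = [0, 10, 9, 4, 6, 3, 2, 7, 8, 11, 1, 5]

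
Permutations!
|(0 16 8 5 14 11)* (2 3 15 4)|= 12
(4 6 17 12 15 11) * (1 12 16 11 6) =(1 12 15 6 17 16 11 4) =[0, 12, 2, 3, 1, 5, 17, 7, 8, 9, 10, 4, 15, 13, 14, 6, 11, 16]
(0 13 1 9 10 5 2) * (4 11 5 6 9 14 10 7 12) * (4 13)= (0 4 11 5 2)(1 14 10 6 9 7 12 13)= [4, 14, 0, 3, 11, 2, 9, 12, 8, 7, 6, 5, 13, 1, 10]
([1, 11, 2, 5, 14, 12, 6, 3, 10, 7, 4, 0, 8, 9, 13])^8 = (0 11 1)(3 9 14 10 12)(4 8 5 7 13)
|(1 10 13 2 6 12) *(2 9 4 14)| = |(1 10 13 9 4 14 2 6 12)| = 9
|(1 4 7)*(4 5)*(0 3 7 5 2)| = 10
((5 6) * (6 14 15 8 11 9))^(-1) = (5 6 9 11 8 15 14)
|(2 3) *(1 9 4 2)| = |(1 9 4 2 3)| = 5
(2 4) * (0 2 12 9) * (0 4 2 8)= (0 8)(4 12 9)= [8, 1, 2, 3, 12, 5, 6, 7, 0, 4, 10, 11, 9]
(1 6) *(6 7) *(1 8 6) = [0, 7, 2, 3, 4, 5, 8, 1, 6] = (1 7)(6 8)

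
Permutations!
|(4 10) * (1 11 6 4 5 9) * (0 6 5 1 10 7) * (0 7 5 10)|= 15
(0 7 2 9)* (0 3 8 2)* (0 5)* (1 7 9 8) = (0 9 3 1 7 5)(2 8) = [9, 7, 8, 1, 4, 0, 6, 5, 2, 3]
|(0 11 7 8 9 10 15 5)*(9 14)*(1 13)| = |(0 11 7 8 14 9 10 15 5)(1 13)| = 18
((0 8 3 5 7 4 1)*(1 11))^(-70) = ((0 8 3 5 7 4 11 1))^(-70) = (0 3 7 11)(1 8 5 4)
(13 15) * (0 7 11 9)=(0 7 11 9)(13 15)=[7, 1, 2, 3, 4, 5, 6, 11, 8, 0, 10, 9, 12, 15, 14, 13]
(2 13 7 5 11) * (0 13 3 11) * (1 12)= (0 13 7 5)(1 12)(2 3 11)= [13, 12, 3, 11, 4, 0, 6, 5, 8, 9, 10, 2, 1, 7]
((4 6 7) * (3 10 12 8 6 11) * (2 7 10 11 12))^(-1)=((2 7 4 12 8 6 10)(3 11))^(-1)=(2 10 6 8 12 4 7)(3 11)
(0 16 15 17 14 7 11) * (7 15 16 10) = (0 10 7 11)(14 15 17) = [10, 1, 2, 3, 4, 5, 6, 11, 8, 9, 7, 0, 12, 13, 15, 17, 16, 14]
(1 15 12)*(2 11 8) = (1 15 12)(2 11 8) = [0, 15, 11, 3, 4, 5, 6, 7, 2, 9, 10, 8, 1, 13, 14, 12]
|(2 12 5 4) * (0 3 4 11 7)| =|(0 3 4 2 12 5 11 7)| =8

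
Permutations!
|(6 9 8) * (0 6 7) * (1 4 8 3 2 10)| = |(0 6 9 3 2 10 1 4 8 7)| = 10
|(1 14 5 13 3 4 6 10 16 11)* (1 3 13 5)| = 6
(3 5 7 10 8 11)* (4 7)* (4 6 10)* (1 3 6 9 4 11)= [0, 3, 2, 5, 7, 9, 10, 11, 1, 4, 8, 6]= (1 3 5 9 4 7 11 6 10 8)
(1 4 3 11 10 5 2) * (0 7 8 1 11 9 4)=(0 7 8 1)(2 11 10 5)(3 9 4)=[7, 0, 11, 9, 3, 2, 6, 8, 1, 4, 5, 10]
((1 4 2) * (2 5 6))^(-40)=(6)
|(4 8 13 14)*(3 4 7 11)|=7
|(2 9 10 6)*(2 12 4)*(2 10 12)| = |(2 9 12 4 10 6)| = 6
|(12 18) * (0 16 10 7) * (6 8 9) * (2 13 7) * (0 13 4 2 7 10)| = 6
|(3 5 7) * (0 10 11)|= 3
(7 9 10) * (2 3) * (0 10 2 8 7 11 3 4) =(0 10 11 3 8 7 9 2 4) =[10, 1, 4, 8, 0, 5, 6, 9, 7, 2, 11, 3]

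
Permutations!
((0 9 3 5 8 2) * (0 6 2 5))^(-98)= (0 9 3)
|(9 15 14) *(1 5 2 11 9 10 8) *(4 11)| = 10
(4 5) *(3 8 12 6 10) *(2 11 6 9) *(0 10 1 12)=(0 10 3 8)(1 12 9 2 11 6)(4 5)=[10, 12, 11, 8, 5, 4, 1, 7, 0, 2, 3, 6, 9]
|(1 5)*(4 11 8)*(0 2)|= |(0 2)(1 5)(4 11 8)|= 6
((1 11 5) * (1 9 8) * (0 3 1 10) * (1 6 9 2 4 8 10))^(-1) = ((0 3 6 9 10)(1 11 5 2 4 8))^(-1) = (0 10 9 6 3)(1 8 4 2 5 11)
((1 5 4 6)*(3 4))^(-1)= (1 6 4 3 5)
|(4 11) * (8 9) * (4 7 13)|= |(4 11 7 13)(8 9)|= 4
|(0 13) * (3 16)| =2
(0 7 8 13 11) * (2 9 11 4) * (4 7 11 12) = (0 11)(2 9 12 4)(7 8 13) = [11, 1, 9, 3, 2, 5, 6, 8, 13, 12, 10, 0, 4, 7]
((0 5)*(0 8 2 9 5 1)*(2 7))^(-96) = (2 7 8 5 9)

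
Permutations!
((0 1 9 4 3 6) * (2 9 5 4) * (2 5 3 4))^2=(0 3)(1 6)(2 5 9)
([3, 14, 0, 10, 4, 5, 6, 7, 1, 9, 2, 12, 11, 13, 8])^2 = (0 10)(1 8 14)(2 3)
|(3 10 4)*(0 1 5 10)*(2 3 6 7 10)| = 20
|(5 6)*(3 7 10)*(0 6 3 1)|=7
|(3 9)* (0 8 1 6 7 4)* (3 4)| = |(0 8 1 6 7 3 9 4)| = 8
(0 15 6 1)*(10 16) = (0 15 6 1)(10 16) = [15, 0, 2, 3, 4, 5, 1, 7, 8, 9, 16, 11, 12, 13, 14, 6, 10]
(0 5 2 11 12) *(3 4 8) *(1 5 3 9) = (0 3 4 8 9 1 5 2 11 12) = [3, 5, 11, 4, 8, 2, 6, 7, 9, 1, 10, 12, 0]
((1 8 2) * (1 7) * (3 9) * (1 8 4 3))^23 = ((1 4 3 9)(2 7 8))^23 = (1 9 3 4)(2 8 7)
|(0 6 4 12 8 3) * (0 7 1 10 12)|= |(0 6 4)(1 10 12 8 3 7)|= 6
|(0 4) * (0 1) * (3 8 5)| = 3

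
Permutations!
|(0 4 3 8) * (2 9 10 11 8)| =8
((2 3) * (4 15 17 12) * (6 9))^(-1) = ((2 3)(4 15 17 12)(6 9))^(-1) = (2 3)(4 12 17 15)(6 9)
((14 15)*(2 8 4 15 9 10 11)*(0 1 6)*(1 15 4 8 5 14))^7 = (0 6 1 15)(2 5 14 9 10 11)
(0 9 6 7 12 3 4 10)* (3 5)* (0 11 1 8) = (0 9 6 7 12 5 3 4 10 11 1 8) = [9, 8, 2, 4, 10, 3, 7, 12, 0, 6, 11, 1, 5]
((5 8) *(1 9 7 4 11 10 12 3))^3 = (1 4 12 9 11 3 7 10)(5 8)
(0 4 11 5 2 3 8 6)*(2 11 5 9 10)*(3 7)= (0 4 5 11 9 10 2 7 3 8 6)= [4, 1, 7, 8, 5, 11, 0, 3, 6, 10, 2, 9]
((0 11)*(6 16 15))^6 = ((0 11)(6 16 15))^6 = (16)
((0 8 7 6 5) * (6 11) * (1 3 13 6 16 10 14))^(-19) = ((0 8 7 11 16 10 14 1 3 13 6 5))^(-19) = (0 10 6 11 3 8 14 5 16 13 7 1)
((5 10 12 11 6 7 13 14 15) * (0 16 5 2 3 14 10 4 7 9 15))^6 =((0 16 5 4 7 13 10 12 11 6 9 15 2 3 14))^6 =(0 10 2 4 6)(3 7 9 16 12)(5 11 14 13 15)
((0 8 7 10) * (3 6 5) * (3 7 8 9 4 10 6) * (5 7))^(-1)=((0 9 4 10)(6 7))^(-1)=(0 10 4 9)(6 7)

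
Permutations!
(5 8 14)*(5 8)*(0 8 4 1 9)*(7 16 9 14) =[8, 14, 2, 3, 1, 5, 6, 16, 7, 0, 10, 11, 12, 13, 4, 15, 9] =(0 8 7 16 9)(1 14 4)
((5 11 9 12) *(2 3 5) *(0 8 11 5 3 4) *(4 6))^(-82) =(0 6 12 11)(2 9 8 4)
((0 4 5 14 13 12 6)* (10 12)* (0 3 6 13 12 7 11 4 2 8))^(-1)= (0 8 2)(3 6)(4 11 7 10 13 12 14 5)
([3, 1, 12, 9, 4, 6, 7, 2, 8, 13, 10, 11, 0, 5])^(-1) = (0 12 2 7 6 5 13 9 3)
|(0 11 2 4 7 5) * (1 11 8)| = 8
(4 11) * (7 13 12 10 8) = (4 11)(7 13 12 10 8) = [0, 1, 2, 3, 11, 5, 6, 13, 7, 9, 8, 4, 10, 12]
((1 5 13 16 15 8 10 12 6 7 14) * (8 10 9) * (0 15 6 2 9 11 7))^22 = ((0 15 10 12 2 9 8 11 7 14 1 5 13 16 6))^22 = (0 11 6 8 16 9 13 2 5 12 1 10 14 15 7)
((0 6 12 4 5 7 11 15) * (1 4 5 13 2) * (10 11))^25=((0 6 12 5 7 10 11 15)(1 4 13 2))^25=(0 6 12 5 7 10 11 15)(1 4 13 2)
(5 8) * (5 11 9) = (5 8 11 9) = [0, 1, 2, 3, 4, 8, 6, 7, 11, 5, 10, 9]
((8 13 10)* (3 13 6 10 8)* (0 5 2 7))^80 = (13)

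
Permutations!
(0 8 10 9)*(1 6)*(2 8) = (0 2 8 10 9)(1 6) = [2, 6, 8, 3, 4, 5, 1, 7, 10, 0, 9]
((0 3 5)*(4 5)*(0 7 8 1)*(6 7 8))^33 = ((0 3 4 5 8 1)(6 7))^33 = (0 5)(1 4)(3 8)(6 7)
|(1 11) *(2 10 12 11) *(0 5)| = 10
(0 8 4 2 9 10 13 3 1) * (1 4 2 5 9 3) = (0 8 2 3 4 5 9 10 13 1) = [8, 0, 3, 4, 5, 9, 6, 7, 2, 10, 13, 11, 12, 1]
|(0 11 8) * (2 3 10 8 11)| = 5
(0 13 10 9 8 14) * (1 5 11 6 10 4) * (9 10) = [13, 5, 2, 3, 1, 11, 9, 7, 14, 8, 10, 6, 12, 4, 0] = (0 13 4 1 5 11 6 9 8 14)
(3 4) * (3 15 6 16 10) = (3 4 15 6 16 10) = [0, 1, 2, 4, 15, 5, 16, 7, 8, 9, 3, 11, 12, 13, 14, 6, 10]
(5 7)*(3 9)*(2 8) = (2 8)(3 9)(5 7) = [0, 1, 8, 9, 4, 7, 6, 5, 2, 3]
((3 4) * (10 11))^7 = (3 4)(10 11)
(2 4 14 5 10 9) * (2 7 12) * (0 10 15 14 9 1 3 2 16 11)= (0 10 1 3 2 4 9 7 12 16 11)(5 15 14)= [10, 3, 4, 2, 9, 15, 6, 12, 8, 7, 1, 0, 16, 13, 5, 14, 11]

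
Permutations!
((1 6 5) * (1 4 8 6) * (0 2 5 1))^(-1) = ((0 2 5 4 8 6 1))^(-1) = (0 1 6 8 4 5 2)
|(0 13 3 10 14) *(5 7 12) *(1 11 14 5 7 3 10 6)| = |(0 13 10 5 3 6 1 11 14)(7 12)| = 18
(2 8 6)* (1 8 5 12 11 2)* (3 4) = (1 8 6)(2 5 12 11)(3 4) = [0, 8, 5, 4, 3, 12, 1, 7, 6, 9, 10, 2, 11]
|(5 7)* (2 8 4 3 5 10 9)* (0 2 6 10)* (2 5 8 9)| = 12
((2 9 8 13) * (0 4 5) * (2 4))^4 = (0 13 2 4 9 5 8)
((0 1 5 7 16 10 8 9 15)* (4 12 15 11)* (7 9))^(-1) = (0 15 12 4 11 9 5 1)(7 8 10 16)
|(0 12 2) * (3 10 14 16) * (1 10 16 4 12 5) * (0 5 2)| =8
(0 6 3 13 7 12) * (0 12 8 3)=(0 6)(3 13 7 8)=[6, 1, 2, 13, 4, 5, 0, 8, 3, 9, 10, 11, 12, 7]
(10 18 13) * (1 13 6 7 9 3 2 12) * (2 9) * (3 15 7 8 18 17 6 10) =[0, 13, 12, 9, 4, 5, 8, 2, 18, 15, 17, 11, 1, 3, 14, 7, 16, 6, 10] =(1 13 3 9 15 7 2 12)(6 8 18 10 17)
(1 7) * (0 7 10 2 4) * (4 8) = (0 7 1 10 2 8 4) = [7, 10, 8, 3, 0, 5, 6, 1, 4, 9, 2]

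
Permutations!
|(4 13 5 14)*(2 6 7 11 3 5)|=9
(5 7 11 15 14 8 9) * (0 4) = (0 4)(5 7 11 15 14 8 9) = [4, 1, 2, 3, 0, 7, 6, 11, 9, 5, 10, 15, 12, 13, 8, 14]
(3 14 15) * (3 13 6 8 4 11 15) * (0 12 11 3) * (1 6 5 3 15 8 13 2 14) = (0 12 11 8 4 15 2 14)(1 6 13 5 3) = [12, 6, 14, 1, 15, 3, 13, 7, 4, 9, 10, 8, 11, 5, 0, 2]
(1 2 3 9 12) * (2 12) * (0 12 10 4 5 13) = (0 12 1 10 4 5 13)(2 3 9) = [12, 10, 3, 9, 5, 13, 6, 7, 8, 2, 4, 11, 1, 0]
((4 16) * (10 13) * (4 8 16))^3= (8 16)(10 13)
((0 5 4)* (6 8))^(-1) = (0 4 5)(6 8)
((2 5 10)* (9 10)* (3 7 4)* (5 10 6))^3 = ((2 10)(3 7 4)(5 9 6))^3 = (2 10)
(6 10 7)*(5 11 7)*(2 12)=(2 12)(5 11 7 6 10)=[0, 1, 12, 3, 4, 11, 10, 6, 8, 9, 5, 7, 2]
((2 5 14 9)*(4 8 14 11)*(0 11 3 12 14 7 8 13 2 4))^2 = ((0 11)(2 5 3 12 14 9 4 13)(7 8))^2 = (2 3 14 4)(5 12 9 13)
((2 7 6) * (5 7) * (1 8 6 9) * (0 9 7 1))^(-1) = ((0 9)(1 8 6 2 5))^(-1) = (0 9)(1 5 2 6 8)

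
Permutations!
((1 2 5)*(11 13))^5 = ((1 2 5)(11 13))^5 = (1 5 2)(11 13)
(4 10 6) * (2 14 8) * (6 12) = (2 14 8)(4 10 12 6) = [0, 1, 14, 3, 10, 5, 4, 7, 2, 9, 12, 11, 6, 13, 8]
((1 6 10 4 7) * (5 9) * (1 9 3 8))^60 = ((1 6 10 4 7 9 5 3 8))^60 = (1 5 4)(3 7 6)(8 9 10)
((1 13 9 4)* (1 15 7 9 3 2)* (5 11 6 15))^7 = (15)(1 2 3 13)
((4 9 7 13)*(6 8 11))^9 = (4 9 7 13)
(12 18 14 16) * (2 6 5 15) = (2 6 5 15)(12 18 14 16) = [0, 1, 6, 3, 4, 15, 5, 7, 8, 9, 10, 11, 18, 13, 16, 2, 12, 17, 14]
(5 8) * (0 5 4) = (0 5 8 4) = [5, 1, 2, 3, 0, 8, 6, 7, 4]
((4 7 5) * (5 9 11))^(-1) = (4 5 11 9 7)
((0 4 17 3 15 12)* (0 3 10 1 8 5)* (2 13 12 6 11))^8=(0 4 17 10 1 8 5)(2 13 12 3 15 6 11)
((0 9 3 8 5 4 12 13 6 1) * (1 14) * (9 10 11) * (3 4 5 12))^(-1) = (0 1 14 6 13 12 8 3 4 9 11 10) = ((0 10 11 9 4 3 8 12 13 6 14 1))^(-1)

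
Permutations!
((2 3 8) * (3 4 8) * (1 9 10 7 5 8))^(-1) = (1 4 2 8 5 7 10 9)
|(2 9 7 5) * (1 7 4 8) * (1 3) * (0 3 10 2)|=5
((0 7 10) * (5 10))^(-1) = ((0 7 5 10))^(-1) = (0 10 5 7)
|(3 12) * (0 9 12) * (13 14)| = |(0 9 12 3)(13 14)| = 4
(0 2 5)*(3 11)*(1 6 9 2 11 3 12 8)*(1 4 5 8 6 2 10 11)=(0 1 2 8 4 5)(6 9 10 11 12)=[1, 2, 8, 3, 5, 0, 9, 7, 4, 10, 11, 12, 6]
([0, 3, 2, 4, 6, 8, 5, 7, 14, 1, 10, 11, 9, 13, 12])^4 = [0, 5, 2, 8, 14, 9, 12, 7, 1, 6, 10, 11, 4, 13, 3]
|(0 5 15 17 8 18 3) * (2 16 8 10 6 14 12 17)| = 40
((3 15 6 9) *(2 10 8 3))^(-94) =(2 15 10 6 8 9 3)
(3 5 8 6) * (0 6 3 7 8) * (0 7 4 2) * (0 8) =(0 6 4 2 8 3 5 7) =[6, 1, 8, 5, 2, 7, 4, 0, 3]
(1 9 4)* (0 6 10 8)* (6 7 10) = (0 7 10 8)(1 9 4) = [7, 9, 2, 3, 1, 5, 6, 10, 0, 4, 8]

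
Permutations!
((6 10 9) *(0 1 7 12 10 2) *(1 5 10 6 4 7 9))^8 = (0 6 7 9 10)(1 5 2 12 4)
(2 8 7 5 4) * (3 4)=(2 8 7 5 3 4)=[0, 1, 8, 4, 2, 3, 6, 5, 7]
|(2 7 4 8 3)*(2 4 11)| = |(2 7 11)(3 4 8)| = 3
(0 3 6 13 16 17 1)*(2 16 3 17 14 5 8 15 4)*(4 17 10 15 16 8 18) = (0 10 15 17 1)(2 8 16 14 5 18 4)(3 6 13) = [10, 0, 8, 6, 2, 18, 13, 7, 16, 9, 15, 11, 12, 3, 5, 17, 14, 1, 4]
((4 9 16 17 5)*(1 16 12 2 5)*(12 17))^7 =(1 17 9 4 5 2 12 16)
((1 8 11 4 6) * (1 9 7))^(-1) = ((1 8 11 4 6 9 7))^(-1) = (1 7 9 6 4 11 8)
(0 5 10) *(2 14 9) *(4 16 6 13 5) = (0 4 16 6 13 5 10)(2 14 9) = [4, 1, 14, 3, 16, 10, 13, 7, 8, 2, 0, 11, 12, 5, 9, 15, 6]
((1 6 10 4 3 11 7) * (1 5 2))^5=(1 11 6 7 10 5 4 2 3)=((1 6 10 4 3 11 7 5 2))^5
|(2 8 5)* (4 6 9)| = |(2 8 5)(4 6 9)| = 3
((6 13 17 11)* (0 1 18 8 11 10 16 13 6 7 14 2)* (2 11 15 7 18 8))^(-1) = (0 2 18 11 14 7 15 8 1)(10 17 13 16)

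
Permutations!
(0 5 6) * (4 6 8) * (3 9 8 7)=(0 5 7 3 9 8 4 6)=[5, 1, 2, 9, 6, 7, 0, 3, 4, 8]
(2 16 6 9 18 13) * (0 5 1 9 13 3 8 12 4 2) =(0 5 1 9 18 3 8 12 4 2 16 6 13) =[5, 9, 16, 8, 2, 1, 13, 7, 12, 18, 10, 11, 4, 0, 14, 15, 6, 17, 3]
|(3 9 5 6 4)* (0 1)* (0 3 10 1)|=7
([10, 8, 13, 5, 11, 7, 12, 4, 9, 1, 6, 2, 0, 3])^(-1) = [12, 9, 11, 13, 7, 3, 10, 5, 1, 8, 0, 4, 6, 2]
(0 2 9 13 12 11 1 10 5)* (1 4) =[2, 10, 9, 3, 1, 0, 6, 7, 8, 13, 5, 4, 11, 12] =(0 2 9 13 12 11 4 1 10 5)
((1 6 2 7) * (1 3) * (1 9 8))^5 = (1 9 7 6 8 3 2)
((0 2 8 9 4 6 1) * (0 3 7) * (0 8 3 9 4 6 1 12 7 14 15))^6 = (0 2 3 14 15)(1 4 8 7 12 6 9)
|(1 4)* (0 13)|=|(0 13)(1 4)|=2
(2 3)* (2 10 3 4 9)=(2 4 9)(3 10)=[0, 1, 4, 10, 9, 5, 6, 7, 8, 2, 3]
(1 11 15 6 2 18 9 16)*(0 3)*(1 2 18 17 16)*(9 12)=(0 3)(1 11 15 6 18 12 9)(2 17 16)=[3, 11, 17, 0, 4, 5, 18, 7, 8, 1, 10, 15, 9, 13, 14, 6, 2, 16, 12]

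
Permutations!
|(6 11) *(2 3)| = 2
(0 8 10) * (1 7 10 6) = (0 8 6 1 7 10) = [8, 7, 2, 3, 4, 5, 1, 10, 6, 9, 0]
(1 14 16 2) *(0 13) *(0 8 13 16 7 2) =(0 16)(1 14 7 2)(8 13) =[16, 14, 1, 3, 4, 5, 6, 2, 13, 9, 10, 11, 12, 8, 7, 15, 0]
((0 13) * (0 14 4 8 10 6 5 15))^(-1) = ((0 13 14 4 8 10 6 5 15))^(-1) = (0 15 5 6 10 8 4 14 13)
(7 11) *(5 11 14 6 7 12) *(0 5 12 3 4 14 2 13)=(0 5 11 3 4 14 6 7 2 13)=[5, 1, 13, 4, 14, 11, 7, 2, 8, 9, 10, 3, 12, 0, 6]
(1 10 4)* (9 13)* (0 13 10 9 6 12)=(0 13 6 12)(1 9 10 4)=[13, 9, 2, 3, 1, 5, 12, 7, 8, 10, 4, 11, 0, 6]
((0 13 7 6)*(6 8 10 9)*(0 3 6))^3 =((0 13 7 8 10 9)(3 6))^3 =(0 8)(3 6)(7 9)(10 13)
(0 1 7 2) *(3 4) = [1, 7, 0, 4, 3, 5, 6, 2] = (0 1 7 2)(3 4)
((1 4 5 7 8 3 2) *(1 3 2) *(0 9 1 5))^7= ((0 9 1 4)(2 3 5 7 8))^7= (0 4 1 9)(2 5 8 3 7)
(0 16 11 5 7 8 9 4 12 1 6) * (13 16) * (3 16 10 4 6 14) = [13, 14, 2, 16, 12, 7, 0, 8, 9, 6, 4, 5, 1, 10, 3, 15, 11] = (0 13 10 4 12 1 14 3 16 11 5 7 8 9 6)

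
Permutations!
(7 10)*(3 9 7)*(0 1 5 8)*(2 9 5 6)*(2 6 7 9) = (0 1 7 10 3 5 8) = [1, 7, 2, 5, 4, 8, 6, 10, 0, 9, 3]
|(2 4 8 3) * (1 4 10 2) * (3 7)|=10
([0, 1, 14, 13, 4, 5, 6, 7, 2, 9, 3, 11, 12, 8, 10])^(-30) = [0, 1, 2, 3, 4, 5, 6, 7, 8, 9, 10, 11, 12, 13, 14]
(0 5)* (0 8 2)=(0 5 8 2)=[5, 1, 0, 3, 4, 8, 6, 7, 2]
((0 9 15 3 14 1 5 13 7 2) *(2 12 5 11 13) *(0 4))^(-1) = (0 4 2 5 12 7 13 11 1 14 3 15 9)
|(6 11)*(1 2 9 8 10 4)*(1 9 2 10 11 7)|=8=|(1 10 4 9 8 11 6 7)|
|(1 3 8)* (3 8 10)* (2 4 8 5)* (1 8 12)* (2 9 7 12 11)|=30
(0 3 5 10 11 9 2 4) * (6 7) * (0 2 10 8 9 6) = (0 3 5 8 9 10 11 6 7)(2 4) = [3, 1, 4, 5, 2, 8, 7, 0, 9, 10, 11, 6]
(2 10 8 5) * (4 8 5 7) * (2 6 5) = (2 10)(4 8 7)(5 6) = [0, 1, 10, 3, 8, 6, 5, 4, 7, 9, 2]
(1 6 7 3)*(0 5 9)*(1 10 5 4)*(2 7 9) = (0 4 1 6 9)(2 7 3 10 5) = [4, 6, 7, 10, 1, 2, 9, 3, 8, 0, 5]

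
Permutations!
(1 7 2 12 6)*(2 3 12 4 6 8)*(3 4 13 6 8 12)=(1 7 4 8 2 13 6)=[0, 7, 13, 3, 8, 5, 1, 4, 2, 9, 10, 11, 12, 6]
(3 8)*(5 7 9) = [0, 1, 2, 8, 4, 7, 6, 9, 3, 5] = (3 8)(5 7 9)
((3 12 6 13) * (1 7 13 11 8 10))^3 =(1 3 11)(6 10 13)(7 12 8)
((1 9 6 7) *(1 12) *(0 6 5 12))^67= (0 6 7)(1 12 5 9)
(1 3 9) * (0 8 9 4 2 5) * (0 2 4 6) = [8, 3, 5, 6, 4, 2, 0, 7, 9, 1] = (0 8 9 1 3 6)(2 5)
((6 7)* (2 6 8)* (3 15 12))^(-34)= (2 7)(3 12 15)(6 8)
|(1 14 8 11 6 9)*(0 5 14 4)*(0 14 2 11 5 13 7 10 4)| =13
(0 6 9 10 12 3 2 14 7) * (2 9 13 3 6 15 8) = (0 15 8 2 14 7)(3 9 10 12 6 13) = [15, 1, 14, 9, 4, 5, 13, 0, 2, 10, 12, 11, 6, 3, 7, 8]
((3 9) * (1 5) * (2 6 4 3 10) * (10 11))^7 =(11)(1 5)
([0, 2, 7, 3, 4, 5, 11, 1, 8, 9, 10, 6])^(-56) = (11)(1 2 7)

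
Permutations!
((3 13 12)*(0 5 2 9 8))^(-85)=((0 5 2 9 8)(3 13 12))^(-85)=(3 12 13)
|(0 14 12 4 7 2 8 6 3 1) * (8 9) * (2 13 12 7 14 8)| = |(0 8 6 3 1)(2 9)(4 14 7 13 12)| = 10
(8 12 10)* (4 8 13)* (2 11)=[0, 1, 11, 3, 8, 5, 6, 7, 12, 9, 13, 2, 10, 4]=(2 11)(4 8 12 10 13)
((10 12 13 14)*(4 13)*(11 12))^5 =(4 12 11 10 14 13)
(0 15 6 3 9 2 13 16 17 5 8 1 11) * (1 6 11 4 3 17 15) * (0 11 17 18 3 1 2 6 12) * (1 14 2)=(0 1 4 14 2 13 16 15 17 5 8 12)(3 9 6 18)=[1, 4, 13, 9, 14, 8, 18, 7, 12, 6, 10, 11, 0, 16, 2, 17, 15, 5, 3]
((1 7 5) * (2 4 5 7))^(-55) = (7)(1 2 4 5)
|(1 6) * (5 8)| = 2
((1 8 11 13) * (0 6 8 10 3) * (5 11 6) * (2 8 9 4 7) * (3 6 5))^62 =(1 8 9 13 2 6 11 7 10 5 4)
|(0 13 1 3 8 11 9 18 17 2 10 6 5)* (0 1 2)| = 13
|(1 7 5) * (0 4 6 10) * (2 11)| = |(0 4 6 10)(1 7 5)(2 11)| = 12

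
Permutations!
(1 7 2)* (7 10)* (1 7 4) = [0, 10, 7, 3, 1, 5, 6, 2, 8, 9, 4] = (1 10 4)(2 7)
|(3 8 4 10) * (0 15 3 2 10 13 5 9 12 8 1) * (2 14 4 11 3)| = 14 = |(0 15 2 10 14 4 13 5 9 12 8 11 3 1)|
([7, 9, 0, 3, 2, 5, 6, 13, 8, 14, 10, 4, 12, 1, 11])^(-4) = [14, 2, 9, 3, 1, 5, 6, 11, 8, 0, 10, 13, 12, 4, 7]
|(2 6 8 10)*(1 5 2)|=6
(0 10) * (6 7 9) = (0 10)(6 7 9) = [10, 1, 2, 3, 4, 5, 7, 9, 8, 6, 0]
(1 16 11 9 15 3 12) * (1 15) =(1 16 11 9)(3 12 15) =[0, 16, 2, 12, 4, 5, 6, 7, 8, 1, 10, 9, 15, 13, 14, 3, 11]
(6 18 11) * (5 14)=[0, 1, 2, 3, 4, 14, 18, 7, 8, 9, 10, 6, 12, 13, 5, 15, 16, 17, 11]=(5 14)(6 18 11)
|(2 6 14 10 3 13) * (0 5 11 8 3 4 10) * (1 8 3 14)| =10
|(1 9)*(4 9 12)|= 4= |(1 12 4 9)|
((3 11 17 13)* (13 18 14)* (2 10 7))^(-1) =((2 10 7)(3 11 17 18 14 13))^(-1) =(2 7 10)(3 13 14 18 17 11)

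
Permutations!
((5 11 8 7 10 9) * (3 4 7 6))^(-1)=((3 4 7 10 9 5 11 8 6))^(-1)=(3 6 8 11 5 9 10 7 4)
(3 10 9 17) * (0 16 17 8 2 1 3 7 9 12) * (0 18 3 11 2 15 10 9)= (0 16 17 7)(1 11 2)(3 9 8 15 10 12 18)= [16, 11, 1, 9, 4, 5, 6, 0, 15, 8, 12, 2, 18, 13, 14, 10, 17, 7, 3]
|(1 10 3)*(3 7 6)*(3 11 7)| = |(1 10 3)(6 11 7)| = 3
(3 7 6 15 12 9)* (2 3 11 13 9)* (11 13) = [0, 1, 3, 7, 4, 5, 15, 6, 8, 13, 10, 11, 2, 9, 14, 12] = (2 3 7 6 15 12)(9 13)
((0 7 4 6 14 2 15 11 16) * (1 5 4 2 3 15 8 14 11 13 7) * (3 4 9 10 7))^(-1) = (0 16 11 6 4 14 8 2 7 10 9 5 1)(3 13 15) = ((0 1 5 9 10 7 2 8 14 4 6 11 16)(3 15 13))^(-1)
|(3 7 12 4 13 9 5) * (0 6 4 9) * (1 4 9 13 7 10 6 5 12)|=24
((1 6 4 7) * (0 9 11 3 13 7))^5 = ((0 9 11 3 13 7 1 6 4))^5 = (0 7 9 1 11 6 3 4 13)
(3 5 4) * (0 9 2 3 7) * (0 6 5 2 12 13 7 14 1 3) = [9, 3, 0, 2, 14, 4, 5, 6, 8, 12, 10, 11, 13, 7, 1] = (0 9 12 13 7 6 5 4 14 1 3 2)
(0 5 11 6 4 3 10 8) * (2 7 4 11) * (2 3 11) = [5, 1, 7, 10, 11, 3, 2, 4, 0, 9, 8, 6] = (0 5 3 10 8)(2 7 4 11 6)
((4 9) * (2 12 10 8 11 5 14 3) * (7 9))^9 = (2 12 10 8 11 5 14 3)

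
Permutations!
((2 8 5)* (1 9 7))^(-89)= (1 9 7)(2 8 5)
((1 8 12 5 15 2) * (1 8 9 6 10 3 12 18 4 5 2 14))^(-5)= ((1 9 6 10 3 12 2 8 18 4 5 15 14))^(-5)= (1 18 10 15 2 9 4 3 14 8 6 5 12)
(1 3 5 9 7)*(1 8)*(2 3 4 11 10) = (1 4 11 10 2 3 5 9 7 8) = [0, 4, 3, 5, 11, 9, 6, 8, 1, 7, 2, 10]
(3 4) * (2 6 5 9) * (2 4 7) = (2 6 5 9 4 3 7) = [0, 1, 6, 7, 3, 9, 5, 2, 8, 4]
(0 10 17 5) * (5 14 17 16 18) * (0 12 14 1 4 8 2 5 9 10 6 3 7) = (0 6 3 7)(1 4 8 2 5 12 14 17)(9 10 16 18) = [6, 4, 5, 7, 8, 12, 3, 0, 2, 10, 16, 11, 14, 13, 17, 15, 18, 1, 9]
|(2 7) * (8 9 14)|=|(2 7)(8 9 14)|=6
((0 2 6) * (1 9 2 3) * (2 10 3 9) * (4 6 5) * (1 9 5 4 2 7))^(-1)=((0 5 2 4 6)(1 7)(3 9 10))^(-1)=(0 6 4 2 5)(1 7)(3 10 9)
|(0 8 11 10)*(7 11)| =|(0 8 7 11 10)| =5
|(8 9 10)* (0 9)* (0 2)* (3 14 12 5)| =|(0 9 10 8 2)(3 14 12 5)| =20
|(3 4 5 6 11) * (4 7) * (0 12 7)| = |(0 12 7 4 5 6 11 3)| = 8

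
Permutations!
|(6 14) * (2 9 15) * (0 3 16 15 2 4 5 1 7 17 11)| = 10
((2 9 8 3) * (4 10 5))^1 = (2 9 8 3)(4 10 5)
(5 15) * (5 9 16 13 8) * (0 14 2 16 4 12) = (0 14 2 16 13 8 5 15 9 4 12) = [14, 1, 16, 3, 12, 15, 6, 7, 5, 4, 10, 11, 0, 8, 2, 9, 13]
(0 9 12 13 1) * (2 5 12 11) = (0 9 11 2 5 12 13 1) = [9, 0, 5, 3, 4, 12, 6, 7, 8, 11, 10, 2, 13, 1]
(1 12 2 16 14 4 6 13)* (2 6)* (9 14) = (1 12 6 13)(2 16 9 14 4) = [0, 12, 16, 3, 2, 5, 13, 7, 8, 14, 10, 11, 6, 1, 4, 15, 9]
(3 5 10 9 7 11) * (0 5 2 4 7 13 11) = (0 5 10 9 13 11 3 2 4 7) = [5, 1, 4, 2, 7, 10, 6, 0, 8, 13, 9, 3, 12, 11]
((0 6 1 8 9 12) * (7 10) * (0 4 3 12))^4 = (0 9 8 1 6)(3 12 4)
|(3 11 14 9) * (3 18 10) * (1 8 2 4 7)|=|(1 8 2 4 7)(3 11 14 9 18 10)|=30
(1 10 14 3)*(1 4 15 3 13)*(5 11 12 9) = (1 10 14 13)(3 4 15)(5 11 12 9) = [0, 10, 2, 4, 15, 11, 6, 7, 8, 5, 14, 12, 9, 1, 13, 3]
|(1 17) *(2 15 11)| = 6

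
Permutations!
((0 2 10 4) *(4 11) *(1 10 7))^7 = (11)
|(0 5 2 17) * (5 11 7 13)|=7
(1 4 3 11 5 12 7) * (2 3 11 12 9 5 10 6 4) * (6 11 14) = (1 2 3 12 7)(4 14 6)(5 9)(10 11) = [0, 2, 3, 12, 14, 9, 4, 1, 8, 5, 11, 10, 7, 13, 6]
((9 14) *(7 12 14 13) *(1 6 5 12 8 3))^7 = (1 7 14 6 8 9 5 3 13 12)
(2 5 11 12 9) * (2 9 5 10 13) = (2 10 13)(5 11 12) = [0, 1, 10, 3, 4, 11, 6, 7, 8, 9, 13, 12, 5, 2]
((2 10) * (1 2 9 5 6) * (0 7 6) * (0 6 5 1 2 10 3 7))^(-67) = (1 9 10)(2 5 3 6 7)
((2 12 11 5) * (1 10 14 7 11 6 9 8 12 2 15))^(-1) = (1 15 5 11 7 14 10)(6 12 8 9)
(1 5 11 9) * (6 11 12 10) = [0, 5, 2, 3, 4, 12, 11, 7, 8, 1, 6, 9, 10] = (1 5 12 10 6 11 9)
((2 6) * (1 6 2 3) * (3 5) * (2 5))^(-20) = (6)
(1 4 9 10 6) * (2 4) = (1 2 4 9 10 6) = [0, 2, 4, 3, 9, 5, 1, 7, 8, 10, 6]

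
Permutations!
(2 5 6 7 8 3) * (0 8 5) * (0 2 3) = (0 8)(5 6 7) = [8, 1, 2, 3, 4, 6, 7, 5, 0]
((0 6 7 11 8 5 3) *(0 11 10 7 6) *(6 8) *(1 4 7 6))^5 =(1 8 4 5 7 3 10 11 6)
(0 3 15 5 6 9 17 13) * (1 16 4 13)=(0 3 15 5 6 9 17 1 16 4 13)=[3, 16, 2, 15, 13, 6, 9, 7, 8, 17, 10, 11, 12, 0, 14, 5, 4, 1]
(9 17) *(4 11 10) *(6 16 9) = (4 11 10)(6 16 9 17) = [0, 1, 2, 3, 11, 5, 16, 7, 8, 17, 4, 10, 12, 13, 14, 15, 9, 6]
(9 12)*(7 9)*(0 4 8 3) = [4, 1, 2, 0, 8, 5, 6, 9, 3, 12, 10, 11, 7] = (0 4 8 3)(7 9 12)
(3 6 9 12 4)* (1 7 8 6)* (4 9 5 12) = (1 7 8 6 5 12 9 4 3) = [0, 7, 2, 1, 3, 12, 5, 8, 6, 4, 10, 11, 9]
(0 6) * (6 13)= (0 13 6)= [13, 1, 2, 3, 4, 5, 0, 7, 8, 9, 10, 11, 12, 6]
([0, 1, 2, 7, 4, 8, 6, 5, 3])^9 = [0, 1, 2, 7, 4, 8, 6, 5, 3]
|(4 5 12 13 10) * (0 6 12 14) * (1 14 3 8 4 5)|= |(0 6 12 13 10 5 3 8 4 1 14)|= 11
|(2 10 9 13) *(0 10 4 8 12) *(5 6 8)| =10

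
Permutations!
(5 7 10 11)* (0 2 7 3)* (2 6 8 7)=[6, 1, 2, 0, 4, 3, 8, 10, 7, 9, 11, 5]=(0 6 8 7 10 11 5 3)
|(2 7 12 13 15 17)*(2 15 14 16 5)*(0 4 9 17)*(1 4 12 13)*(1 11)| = |(0 12 11 1 4 9 17 15)(2 7 13 14 16 5)| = 24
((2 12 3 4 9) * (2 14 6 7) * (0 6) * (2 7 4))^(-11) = (0 14 9 4 6)(2 12 3) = ((0 6 4 9 14)(2 12 3))^(-11)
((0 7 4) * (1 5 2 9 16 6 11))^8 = ((0 7 4)(1 5 2 9 16 6 11))^8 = (0 4 7)(1 5 2 9 16 6 11)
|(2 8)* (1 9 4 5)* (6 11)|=4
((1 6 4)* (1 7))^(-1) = ((1 6 4 7))^(-1) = (1 7 4 6)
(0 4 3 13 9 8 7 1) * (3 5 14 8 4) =(0 3 13 9 4 5 14 8 7 1) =[3, 0, 2, 13, 5, 14, 6, 1, 7, 4, 10, 11, 12, 9, 8]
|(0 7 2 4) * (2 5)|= |(0 7 5 2 4)|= 5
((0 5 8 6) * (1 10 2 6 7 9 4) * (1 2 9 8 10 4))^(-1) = (0 6 2 4 1 9 10 5)(7 8)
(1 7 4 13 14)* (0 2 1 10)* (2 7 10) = [7, 10, 1, 3, 13, 5, 6, 4, 8, 9, 0, 11, 12, 14, 2] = (0 7 4 13 14 2 1 10)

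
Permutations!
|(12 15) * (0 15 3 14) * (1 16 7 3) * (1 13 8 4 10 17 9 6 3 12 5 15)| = |(0 1 16 7 12 13 8 4 10 17 9 6 3 14)(5 15)| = 14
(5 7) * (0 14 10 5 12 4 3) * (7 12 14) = (0 7 14 10 5 12 4 3) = [7, 1, 2, 0, 3, 12, 6, 14, 8, 9, 5, 11, 4, 13, 10]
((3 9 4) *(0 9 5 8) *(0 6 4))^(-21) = ((0 9)(3 5 8 6 4))^(-21) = (0 9)(3 4 6 8 5)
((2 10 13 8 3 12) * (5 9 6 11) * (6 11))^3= (2 8)(3 10)(12 13)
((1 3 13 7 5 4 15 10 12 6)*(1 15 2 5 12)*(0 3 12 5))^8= ((0 3 13 7 5 4 2)(1 12 6 15 10))^8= (0 3 13 7 5 4 2)(1 15 12 10 6)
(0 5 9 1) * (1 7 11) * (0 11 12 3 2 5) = (1 11)(2 5 9 7 12 3) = [0, 11, 5, 2, 4, 9, 6, 12, 8, 7, 10, 1, 3]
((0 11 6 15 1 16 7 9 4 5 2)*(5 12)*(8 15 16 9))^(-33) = ((0 11 6 16 7 8 15 1 9 4 12 5 2))^(-33) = (0 15 2 8 5 7 12 16 4 6 9 11 1)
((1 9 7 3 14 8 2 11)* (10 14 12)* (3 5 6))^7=(1 10 7 8 6 11 12 9 14 5 2 3)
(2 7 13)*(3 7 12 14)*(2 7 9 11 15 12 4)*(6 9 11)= (2 4)(3 11 15 12 14)(6 9)(7 13)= [0, 1, 4, 11, 2, 5, 9, 13, 8, 6, 10, 15, 14, 7, 3, 12]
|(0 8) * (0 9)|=3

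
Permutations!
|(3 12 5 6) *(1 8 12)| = |(1 8 12 5 6 3)| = 6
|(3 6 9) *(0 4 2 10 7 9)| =|(0 4 2 10 7 9 3 6)| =8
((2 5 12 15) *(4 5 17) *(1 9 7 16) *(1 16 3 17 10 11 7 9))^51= (2 10 11 7 3 17 4 5 12 15)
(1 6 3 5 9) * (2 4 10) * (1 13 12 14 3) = (1 6)(2 4 10)(3 5 9 13 12 14) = [0, 6, 4, 5, 10, 9, 1, 7, 8, 13, 2, 11, 14, 12, 3]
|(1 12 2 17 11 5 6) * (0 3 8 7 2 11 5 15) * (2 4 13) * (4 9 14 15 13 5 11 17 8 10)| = 17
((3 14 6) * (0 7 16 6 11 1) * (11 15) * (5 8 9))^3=((0 7 16 6 3 14 15 11 1)(5 8 9))^3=(0 6 15)(1 16 14)(3 11 7)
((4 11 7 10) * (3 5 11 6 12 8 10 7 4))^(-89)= (3 10 8 12 6 4 11 5)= ((3 5 11 4 6 12 8 10))^(-89)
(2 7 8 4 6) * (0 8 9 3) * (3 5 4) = (0 8 3)(2 7 9 5 4 6) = [8, 1, 7, 0, 6, 4, 2, 9, 3, 5]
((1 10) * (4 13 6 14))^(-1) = ((1 10)(4 13 6 14))^(-1) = (1 10)(4 14 6 13)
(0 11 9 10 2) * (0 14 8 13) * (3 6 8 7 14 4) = [11, 1, 4, 6, 3, 5, 8, 14, 13, 10, 2, 9, 12, 0, 7] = (0 11 9 10 2 4 3 6 8 13)(7 14)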